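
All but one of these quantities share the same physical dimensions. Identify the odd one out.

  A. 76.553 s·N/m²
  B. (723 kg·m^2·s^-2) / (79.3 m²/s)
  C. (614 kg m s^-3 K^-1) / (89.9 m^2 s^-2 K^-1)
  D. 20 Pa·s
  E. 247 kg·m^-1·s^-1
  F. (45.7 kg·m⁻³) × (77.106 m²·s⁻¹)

Work out the base dimensions of each:
  A. N·s·m⁻² = kg·m·s⁻²·s·m⁻² = kg·m⁻¹·s⁻¹
  B. [kg·m²·s⁻²] / [m²·s⁻¹] = kg·s⁻¹
  C. [kg·m·s⁻³·K⁻¹] / [m²·s⁻²·K⁻¹] = kg·m⁻¹·s⁻¹
  D. Pa·s = N·m⁻²·s = kg·m⁻¹·s⁻¹
  E. kg·m⁻¹·s⁻¹
  F. [kg·m⁻³] · [m²·s⁻¹] = kg·m⁻¹·s⁻¹
All reduce to kg·m⁻¹·s⁻¹ except B., which is kg·s⁻¹.

B.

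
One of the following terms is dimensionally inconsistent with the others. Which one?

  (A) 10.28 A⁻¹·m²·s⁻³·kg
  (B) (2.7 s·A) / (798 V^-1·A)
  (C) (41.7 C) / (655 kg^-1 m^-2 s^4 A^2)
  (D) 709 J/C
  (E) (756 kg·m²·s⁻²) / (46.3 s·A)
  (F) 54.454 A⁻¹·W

(B)

Dimensions:
  (A) kg·m²·s⁻³·A⁻¹
  (B) [s·A] / [kg⁻¹·m⁻²·s³·A²] = kg·m²·s⁻²·A⁻¹
  (C) [s·A] / [kg⁻¹·m⁻²·s⁴·A²] = kg·m²·s⁻³·A⁻¹
  (D) J·C⁻¹ = N·m·(s·A)⁻¹ = kg·m²·s⁻³·A⁻¹
  (E) [kg·m²·s⁻²] / [s·A] = kg·m²·s⁻³·A⁻¹
  (F) W·A⁻¹ = J·s⁻¹·A⁻¹ = kg·m²·s⁻³·A⁻¹
All reduce to kg·m²·s⁻³·A⁻¹ except (B), which is kg·m²·s⁻²·A⁻¹.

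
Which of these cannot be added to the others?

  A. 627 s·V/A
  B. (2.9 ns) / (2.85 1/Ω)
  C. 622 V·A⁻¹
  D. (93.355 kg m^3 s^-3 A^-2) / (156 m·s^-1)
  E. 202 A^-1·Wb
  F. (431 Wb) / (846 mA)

C.

In SI base units:
  A. V·s·A⁻¹ = J·C⁻¹·s·A⁻¹ = kg·m²·s⁻²·A⁻²
  B. [s] / [kg⁻¹·m⁻²·s³·A²] = kg·m²·s⁻²·A⁻²
  C. V·A⁻¹ = J·C⁻¹·A⁻¹ = kg·m²·s⁻³·A⁻²
  D. [kg·m³·s⁻³·A⁻²] / [m·s⁻¹] = kg·m²·s⁻²·A⁻²
  E. Wb·A⁻¹ = V·s·A⁻¹ = kg·m²·s⁻²·A⁻²
  F. [kg·m²·s⁻²·A⁻¹] / [A] = kg·m²·s⁻²·A⁻²
All reduce to kg·m²·s⁻²·A⁻² except C., which is kg·m²·s⁻³·A⁻².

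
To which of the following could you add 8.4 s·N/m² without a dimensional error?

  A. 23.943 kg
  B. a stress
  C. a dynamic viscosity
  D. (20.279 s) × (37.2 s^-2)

Reference: N·s·m⁻² = kg·m·s⁻²·s·m⁻² = kg·m⁻¹·s⁻¹.
Each option:
  A. kg
  B. [stress] = kg·m⁻¹·s⁻²
  C. [dynamic viscosity] = kg·m⁻¹·s⁻¹  ← same
  D. [s] · [s⁻²] = s⁻¹
Only C. matches kg·m⁻¹·s⁻¹.

C.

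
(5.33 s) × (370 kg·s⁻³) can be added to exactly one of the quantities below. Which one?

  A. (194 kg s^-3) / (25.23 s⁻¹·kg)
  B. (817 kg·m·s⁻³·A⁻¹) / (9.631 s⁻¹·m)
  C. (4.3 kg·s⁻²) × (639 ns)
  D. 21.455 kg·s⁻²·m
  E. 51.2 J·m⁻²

E.

Reference: [s] · [kg·s⁻³] = kg·s⁻².
Each option:
  A. [kg·s⁻³] / [kg·s⁻¹] = s⁻²
  B. [kg·m·s⁻³·A⁻¹] / [m·s⁻¹] = kg·s⁻²·A⁻¹
  C. [kg·s⁻²] · [s] = kg·s⁻¹
  D. kg·m·s⁻²
  E. J·m⁻² = N·m·m⁻² = kg·s⁻²  ← same
Only E. matches kg·s⁻².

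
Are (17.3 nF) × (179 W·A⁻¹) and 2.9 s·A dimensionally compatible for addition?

Work out the base dimensions of each:
  (17.3 nF) × (179 W·A⁻¹):  [kg⁻¹·m⁻²·s⁴·A²] · [kg·m²·s⁻³·A⁻¹] = s·A
  2.9 s·A:  A·s = s·A
Both are s·A, so they have the same dimensions and can be added.

Yes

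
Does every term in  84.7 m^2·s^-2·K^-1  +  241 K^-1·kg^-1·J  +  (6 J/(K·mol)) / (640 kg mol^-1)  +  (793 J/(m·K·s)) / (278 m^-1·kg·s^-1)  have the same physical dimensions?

In SI base units:
  84.7 m^2·s^-2·K^-1:  m²·s⁻²·K⁻¹
  241 K^-1·kg^-1·J:  J·kg⁻¹·K⁻¹ = N·m·kg⁻¹·K⁻¹ = m²·s⁻²·K⁻¹
  (6 J/(K·mol)) / (640 kg mol^-1):  [kg·m²·s⁻²·K⁻¹·mol⁻¹] / [kg·mol⁻¹] = m²·s⁻²·K⁻¹
  (793 J/(m·K·s)) / (278 m^-1·kg·s^-1):  [kg·m·s⁻³·K⁻¹] / [kg·m⁻¹·s⁻¹] = m²·s⁻²·K⁻¹
Every term reduces to m²·s⁻²·K⁻¹.

Yes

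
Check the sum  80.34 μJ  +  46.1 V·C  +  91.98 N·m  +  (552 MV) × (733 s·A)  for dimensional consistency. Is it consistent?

Yes

Work out the base dimensions of each:
  80.34 μJ:  J = N·m = kg·m²·s⁻²
  46.1 V·C:  C·V = s·A·J·C⁻¹ = kg·m²·s⁻²
  91.98 N·m:  N·m = kg·m·s⁻²·m = kg·m²·s⁻²
  (552 MV) × (733 s·A):  [kg·m²·s⁻³·A⁻¹] · [s·A] = kg·m²·s⁻²
Every term reduces to kg·m²·s⁻².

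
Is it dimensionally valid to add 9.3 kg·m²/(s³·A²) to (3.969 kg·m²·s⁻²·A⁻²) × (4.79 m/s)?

In SI base units:
  9.3 kg·m²/(s³·A²):  kg·m²·s⁻³·A⁻²
  (3.969 kg·m²·s⁻²·A⁻²) × (4.79 m/s):  [kg·m²·s⁻²·A⁻²] · [m·s⁻¹] = kg·m³·s⁻³·A⁻²
kg·m²·s⁻³·A⁻² ≠ kg·m³·s⁻³·A⁻², so they cannot be added.

No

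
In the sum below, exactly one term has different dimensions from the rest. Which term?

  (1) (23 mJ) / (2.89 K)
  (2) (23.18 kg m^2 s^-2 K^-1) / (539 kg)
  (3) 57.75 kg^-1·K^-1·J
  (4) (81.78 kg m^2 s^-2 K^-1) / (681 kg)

Expand each in SI base units:
  (1) [kg·m²·s⁻²] / [K] = kg·m²·s⁻²·K⁻¹
  (2) [kg·m²·s⁻²·K⁻¹] / [kg] = m²·s⁻²·K⁻¹
  (3) J·kg⁻¹·K⁻¹ = N·m·kg⁻¹·K⁻¹ = m²·s⁻²·K⁻¹
  (4) [kg·m²·s⁻²·K⁻¹] / [kg] = m²·s⁻²·K⁻¹
All reduce to m²·s⁻²·K⁻¹ except (1), which is kg·m²·s⁻²·K⁻¹.

(1)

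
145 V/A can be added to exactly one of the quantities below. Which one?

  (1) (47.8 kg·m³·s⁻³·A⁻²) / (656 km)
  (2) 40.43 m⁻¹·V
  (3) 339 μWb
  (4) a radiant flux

(1)

Reference: V·A⁻¹ = J·C⁻¹·A⁻¹ = kg·m²·s⁻³·A⁻².
Each option:
  (1) [kg·m³·s⁻³·A⁻²] / [m] = kg·m²·s⁻³·A⁻²  ← same
  (2) V·m⁻¹ = J·C⁻¹·m⁻¹ = kg·m·s⁻³·A⁻¹
  (3) Wb = V·s = kg·m²·s⁻²·A⁻¹
  (4) [radiant flux] = kg·m²·s⁻³
Only (1) matches kg·m²·s⁻³·A⁻².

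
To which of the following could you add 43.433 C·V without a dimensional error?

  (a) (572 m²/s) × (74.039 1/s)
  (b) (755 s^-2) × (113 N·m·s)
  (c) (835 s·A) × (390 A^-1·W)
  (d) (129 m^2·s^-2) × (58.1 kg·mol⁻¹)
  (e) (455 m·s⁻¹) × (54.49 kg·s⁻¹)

(c)

Reference: C·V = s·A·J·C⁻¹ = kg·m²·s⁻².
Each option:
  (a) [m²·s⁻¹] · [s⁻¹] = m²·s⁻²
  (b) [s⁻²] · [kg·m²·s⁻¹] = kg·m²·s⁻³
  (c) [s·A] · [kg·m²·s⁻³·A⁻¹] = kg·m²·s⁻²  ← same
  (d) [m²·s⁻²] · [kg·mol⁻¹] = kg·m²·s⁻²·mol⁻¹
  (e) [m·s⁻¹] · [kg·s⁻¹] = kg·m·s⁻²
Only (c) matches kg·m²·s⁻².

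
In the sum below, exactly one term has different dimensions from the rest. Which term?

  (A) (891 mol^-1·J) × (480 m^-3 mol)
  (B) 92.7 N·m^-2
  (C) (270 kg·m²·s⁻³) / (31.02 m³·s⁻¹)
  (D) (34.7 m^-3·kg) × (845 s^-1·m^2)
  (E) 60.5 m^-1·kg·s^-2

(D)

Expand each in SI base units:
  (A) [kg·m²·s⁻²·mol⁻¹] · [m⁻³·mol] = kg·m⁻¹·s⁻²
  (B) N·m⁻² = kg·m·s⁻²·m⁻² = kg·m⁻¹·s⁻²
  (C) [kg·m²·s⁻³] / [m³·s⁻¹] = kg·m⁻¹·s⁻²
  (D) [kg·m⁻³] · [m²·s⁻¹] = kg·m⁻¹·s⁻¹
  (E) kg·m⁻¹·s⁻²
All reduce to kg·m⁻¹·s⁻² except (D), which is kg·m⁻¹·s⁻¹.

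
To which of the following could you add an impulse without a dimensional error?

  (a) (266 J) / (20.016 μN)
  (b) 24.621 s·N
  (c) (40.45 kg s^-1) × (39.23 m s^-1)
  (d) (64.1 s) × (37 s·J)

Reference: [impulse] = kg·m·s⁻¹.
Each option:
  (a) [kg·m²·s⁻²] / [kg·m·s⁻²] = m
  (b) N·s = kg·m·s⁻²·s = kg·m·s⁻¹  ← same
  (c) [kg·s⁻¹] · [m·s⁻¹] = kg·m·s⁻²
  (d) [s] · [kg·m²·s⁻¹] = kg·m²
Only (b) matches kg·m·s⁻¹.

(b)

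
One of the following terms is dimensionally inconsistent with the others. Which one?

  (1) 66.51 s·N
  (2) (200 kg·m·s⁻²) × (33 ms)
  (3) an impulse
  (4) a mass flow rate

Dimensions:
  (1) N·s = kg·m·s⁻²·s = kg·m·s⁻¹
  (2) [kg·m·s⁻²] · [s] = kg·m·s⁻¹
  (3) [impulse] = kg·m·s⁻¹
  (4) [mass flow rate] = kg·s⁻¹
All reduce to kg·m·s⁻¹ except (4), which is kg·s⁻¹.

(4)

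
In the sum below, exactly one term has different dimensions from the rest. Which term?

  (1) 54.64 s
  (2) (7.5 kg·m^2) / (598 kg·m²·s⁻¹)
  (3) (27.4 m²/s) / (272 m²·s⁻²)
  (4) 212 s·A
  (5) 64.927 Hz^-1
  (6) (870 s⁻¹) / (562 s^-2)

(4)

In SI base units:
  (1) s
  (2) [kg·m²] / [kg·m²·s⁻¹] = s
  (3) [m²·s⁻¹] / [m²·s⁻²] = s
  (4) A·s = s·A
  (5) Hz⁻¹ = (s⁻¹)⁻¹ = s
  (6) [s⁻¹] / [s⁻²] = s
All reduce to s except (4), which is s·A.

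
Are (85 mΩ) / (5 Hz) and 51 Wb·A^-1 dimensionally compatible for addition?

Reduce each to base SI dimensions:
  (85 mΩ) / (5 Hz):  [kg·m²·s⁻³·A⁻²] / [s⁻¹] = kg·m²·s⁻²·A⁻²
  51 Wb·A^-1:  Wb·A⁻¹ = V·s·A⁻¹ = kg·m²·s⁻²·A⁻²
Both are kg·m²·s⁻²·A⁻², so they have the same dimensions and can be added.

Yes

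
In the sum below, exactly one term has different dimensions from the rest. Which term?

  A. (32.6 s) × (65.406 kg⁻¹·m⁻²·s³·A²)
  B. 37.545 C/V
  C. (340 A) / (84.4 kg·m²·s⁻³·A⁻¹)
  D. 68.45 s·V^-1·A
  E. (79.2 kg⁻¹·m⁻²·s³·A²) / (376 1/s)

C.

Reduce each to base SI dimensions:
  A. [s] · [kg⁻¹·m⁻²·s³·A²] = kg⁻¹·m⁻²·s⁴·A²
  B. C·V⁻¹ = s·A·(J·C⁻¹)⁻¹ = kg⁻¹·m⁻²·s⁴·A²
  C. [A] / [kg·m²·s⁻³·A⁻¹] = kg⁻¹·m⁻²·s³·A²
  D. A·s·V⁻¹ = A·s·(J·C⁻¹)⁻¹ = kg⁻¹·m⁻²·s⁴·A²
  E. [kg⁻¹·m⁻²·s³·A²] / [s⁻¹] = kg⁻¹·m⁻²·s⁴·A²
All reduce to kg⁻¹·m⁻²·s⁴·A² except C., which is kg⁻¹·m⁻²·s³·A².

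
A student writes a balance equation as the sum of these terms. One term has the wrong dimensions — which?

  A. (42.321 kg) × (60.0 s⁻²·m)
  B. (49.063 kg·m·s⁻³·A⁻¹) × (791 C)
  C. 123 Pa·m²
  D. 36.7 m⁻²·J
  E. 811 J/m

D.

Expand each in SI base units:
  A. [kg] · [m·s⁻²] = kg·m·s⁻²
  B. [kg·m·s⁻³·A⁻¹] · [s·A] = kg·m·s⁻²
  C. Pa·m² = N·m⁻²·m² = kg·m·s⁻²
  D. J·m⁻² = N·m·m⁻² = kg·s⁻²
  E. J·m⁻¹ = N·m·m⁻¹ = kg·m·s⁻²
All reduce to kg·m·s⁻² except D., which is kg·s⁻².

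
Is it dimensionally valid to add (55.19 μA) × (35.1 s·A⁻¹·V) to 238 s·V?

Yes

Work out the base dimensions of each:
  (55.19 μA) × (35.1 s·A⁻¹·V):  [A] · [kg·m²·s⁻²·A⁻²] = kg·m²·s⁻²·A⁻¹
  238 s·V:  V·s = J·C⁻¹·s = kg·m²·s⁻²·A⁻¹
Both are kg·m²·s⁻²·A⁻¹, so they have the same dimensions and can be added.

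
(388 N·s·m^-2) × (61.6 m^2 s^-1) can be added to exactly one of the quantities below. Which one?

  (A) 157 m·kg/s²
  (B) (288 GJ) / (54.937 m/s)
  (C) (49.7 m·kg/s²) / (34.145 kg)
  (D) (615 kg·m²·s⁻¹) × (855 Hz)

Reference: [kg·m⁻¹·s⁻¹] · [m²·s⁻¹] = kg·m·s⁻².
Each option:
  (A) kg·m·s⁻²  ← same
  (B) [kg·m²·s⁻²] / [m·s⁻¹] = kg·m·s⁻¹
  (C) [kg·m·s⁻²] / [kg] = m·s⁻²
  (D) [kg·m²·s⁻¹] · [s⁻¹] = kg·m²·s⁻²
Only (A) matches kg·m·s⁻².

(A)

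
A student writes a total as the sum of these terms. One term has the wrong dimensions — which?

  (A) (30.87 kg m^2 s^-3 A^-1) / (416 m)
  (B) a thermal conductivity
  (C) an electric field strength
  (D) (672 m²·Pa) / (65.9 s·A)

Work out the base dimensions of each:
  (A) [kg·m²·s⁻³·A⁻¹] / [m] = kg·m·s⁻³·A⁻¹
  (B) [thermal conductivity] = kg·m·s⁻³·K⁻¹
  (C) [electric field strength] = kg·m·s⁻³·A⁻¹
  (D) [kg·m·s⁻²] / [s·A] = kg·m·s⁻³·A⁻¹
All reduce to kg·m·s⁻³·A⁻¹ except (B), which is kg·m·s⁻³·K⁻¹.

(B)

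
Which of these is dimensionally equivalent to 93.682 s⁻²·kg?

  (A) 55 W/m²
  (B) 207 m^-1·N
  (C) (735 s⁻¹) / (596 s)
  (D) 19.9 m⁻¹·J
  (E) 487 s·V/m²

Reference: kg·s⁻².
Each option:
  (A) W·m⁻² = J·s⁻¹·m⁻² = kg·s⁻³
  (B) N·m⁻¹ = kg·m·s⁻²·m⁻¹ = kg·s⁻²  ← same
  (C) [s⁻¹] / [s] = s⁻²
  (D) J·m⁻¹ = N·m·m⁻¹ = kg·m·s⁻²
  (E) V·s·m⁻² = J·C⁻¹·s·m⁻² = kg·s⁻²·A⁻¹
Only (B) matches kg·s⁻².

(B)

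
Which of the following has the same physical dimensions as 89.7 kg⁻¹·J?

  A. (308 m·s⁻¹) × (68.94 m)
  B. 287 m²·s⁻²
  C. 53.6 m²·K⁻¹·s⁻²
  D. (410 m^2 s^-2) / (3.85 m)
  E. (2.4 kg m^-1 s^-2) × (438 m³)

B.

Reference: J·kg⁻¹ = N·m·kg⁻¹ = m²·s⁻².
Each option:
  A. [m·s⁻¹] · [m] = m²·s⁻¹
  B. m²·s⁻²  ← same
  C. m²·s⁻²·K⁻¹
  D. [m²·s⁻²] / [m] = m·s⁻²
  E. [kg·m⁻¹·s⁻²] · [m³] = kg·m²·s⁻²
Only B. matches m²·s⁻².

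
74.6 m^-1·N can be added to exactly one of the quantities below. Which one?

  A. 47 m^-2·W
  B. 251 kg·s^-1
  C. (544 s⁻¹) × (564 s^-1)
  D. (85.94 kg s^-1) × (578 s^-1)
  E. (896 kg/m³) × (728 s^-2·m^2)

D.

Reference: N·m⁻¹ = kg·m·s⁻²·m⁻¹ = kg·s⁻².
Each option:
  A. W·m⁻² = J·s⁻¹·m⁻² = kg·s⁻³
  B. kg·s⁻¹
  C. [s⁻¹] · [s⁻¹] = s⁻²
  D. [kg·s⁻¹] · [s⁻¹] = kg·s⁻²  ← same
  E. [kg·m⁻³] · [m²·s⁻²] = kg·m⁻¹·s⁻²
Only D. matches kg·s⁻².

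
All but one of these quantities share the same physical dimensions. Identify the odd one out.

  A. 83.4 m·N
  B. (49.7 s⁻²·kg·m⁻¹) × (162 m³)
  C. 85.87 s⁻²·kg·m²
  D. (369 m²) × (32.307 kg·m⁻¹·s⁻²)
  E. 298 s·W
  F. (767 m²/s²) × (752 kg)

Dimensions:
  A. N·m = kg·m·s⁻²·m = kg·m²·s⁻²
  B. [kg·m⁻¹·s⁻²] · [m³] = kg·m²·s⁻²
  C. kg·m²·s⁻²
  D. [m²] · [kg·m⁻¹·s⁻²] = kg·m·s⁻²
  E. W·s = J·s⁻¹·s = kg·m²·s⁻²
  F. [m²·s⁻²] · [kg] = kg·m²·s⁻²
All reduce to kg·m²·s⁻² except D., which is kg·m·s⁻².

D.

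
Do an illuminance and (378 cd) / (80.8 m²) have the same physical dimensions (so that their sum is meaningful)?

Expand each in SI base units:
  an illuminance:  [illuminance] = m⁻²·cd
  (378 cd) / (80.8 m²):  [cd] / [m²] = m⁻²·cd
Both are m⁻²·cd, so they have the same dimensions and can be added.

Yes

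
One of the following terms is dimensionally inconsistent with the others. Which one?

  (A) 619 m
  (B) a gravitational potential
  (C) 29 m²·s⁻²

Work out the base dimensions of each:
  (A) m
  (B) [gravitational potential] = m²·s⁻²
  (C) m²·s⁻²
All reduce to m²·s⁻² except (A), which is m.

(A)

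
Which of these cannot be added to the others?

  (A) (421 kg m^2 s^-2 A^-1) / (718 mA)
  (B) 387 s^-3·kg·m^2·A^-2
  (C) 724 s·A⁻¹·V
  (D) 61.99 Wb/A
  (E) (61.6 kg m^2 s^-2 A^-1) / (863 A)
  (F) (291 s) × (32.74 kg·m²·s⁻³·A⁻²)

Expand each in SI base units:
  (A) [kg·m²·s⁻²·A⁻¹] / [A] = kg·m²·s⁻²·A⁻²
  (B) kg·m²·s⁻³·A⁻²
  (C) V·s·A⁻¹ = J·C⁻¹·s·A⁻¹ = kg·m²·s⁻²·A⁻²
  (D) Wb·A⁻¹ = V·s·A⁻¹ = kg·m²·s⁻²·A⁻²
  (E) [kg·m²·s⁻²·A⁻¹] / [A] = kg·m²·s⁻²·A⁻²
  (F) [s] · [kg·m²·s⁻³·A⁻²] = kg·m²·s⁻²·A⁻²
All reduce to kg·m²·s⁻²·A⁻² except (B), which is kg·m²·s⁻³·A⁻².

(B)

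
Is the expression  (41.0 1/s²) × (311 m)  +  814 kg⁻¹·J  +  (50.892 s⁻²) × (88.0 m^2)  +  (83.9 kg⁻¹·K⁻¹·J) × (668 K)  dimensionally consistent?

No

Reduce each to base SI dimensions:
  (41.0 1/s²) × (311 m):  [s⁻²] · [m] = m·s⁻²
  814 kg⁻¹·J:  J·kg⁻¹ = N·m·kg⁻¹ = m²·s⁻²
  (50.892 s⁻²) × (88.0 m^2):  [s⁻²] · [m²] = m²·s⁻²
  (83.9 kg⁻¹·K⁻¹·J) × (668 K):  [m²·s⁻²·K⁻¹] · [K] = m²·s⁻²
The terms do not share a single dimension (m²·s⁻² vs m·s⁻²).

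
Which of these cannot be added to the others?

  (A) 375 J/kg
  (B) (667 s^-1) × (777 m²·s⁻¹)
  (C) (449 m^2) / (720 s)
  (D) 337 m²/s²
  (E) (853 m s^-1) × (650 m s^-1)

In SI base units:
  (A) J·kg⁻¹ = N·m·kg⁻¹ = m²·s⁻²
  (B) [s⁻¹] · [m²·s⁻¹] = m²·s⁻²
  (C) [m²] / [s] = m²·s⁻¹
  (D) m²·s⁻²
  (E) [m·s⁻¹] · [m·s⁻¹] = m²·s⁻²
All reduce to m²·s⁻² except (C), which is m²·s⁻¹.

(C)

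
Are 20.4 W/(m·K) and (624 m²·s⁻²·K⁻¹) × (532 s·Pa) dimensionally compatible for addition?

Yes

Reduce each to base SI dimensions:
  20.4 W/(m·K):  W·m⁻¹·K⁻¹ = J·s⁻¹·m⁻¹·K⁻¹ = kg·m·s⁻³·K⁻¹
  (624 m²·s⁻²·K⁻¹) × (532 s·Pa):  [m²·s⁻²·K⁻¹] · [kg·m⁻¹·s⁻¹] = kg·m·s⁻³·K⁻¹
Both are kg·m·s⁻³·K⁻¹, so they have the same dimensions and can be added.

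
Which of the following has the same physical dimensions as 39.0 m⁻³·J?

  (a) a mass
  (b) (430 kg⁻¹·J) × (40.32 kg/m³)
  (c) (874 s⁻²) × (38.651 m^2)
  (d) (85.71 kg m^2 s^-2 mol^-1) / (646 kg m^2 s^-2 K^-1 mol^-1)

Reference: J·m⁻³ = N·m·m⁻³ = kg·m⁻¹·s⁻².
Each option:
  (a) [mass] = kg
  (b) [m²·s⁻²] · [kg·m⁻³] = kg·m⁻¹·s⁻²  ← same
  (c) [s⁻²] · [m²] = m²·s⁻²
  (d) [kg·m²·s⁻²·mol⁻¹] / [kg·m²·s⁻²·K⁻¹·mol⁻¹] = K
Only (b) matches kg·m⁻¹·s⁻².

(b)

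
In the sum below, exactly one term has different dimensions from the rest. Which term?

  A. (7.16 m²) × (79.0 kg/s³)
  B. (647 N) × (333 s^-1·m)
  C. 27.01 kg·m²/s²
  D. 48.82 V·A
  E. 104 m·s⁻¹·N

Reduce each to base SI dimensions:
  A. [m²] · [kg·s⁻³] = kg·m²·s⁻³
  B. [kg·m·s⁻²] · [m·s⁻¹] = kg·m²·s⁻³
  C. kg·m²·s⁻²
  D. V·A = J·C⁻¹·A = kg·m²·s⁻³
  E. N·m·s⁻¹ = kg·m·s⁻²·m·s⁻¹ = kg·m²·s⁻³
All reduce to kg·m²·s⁻³ except C., which is kg·m²·s⁻².

C.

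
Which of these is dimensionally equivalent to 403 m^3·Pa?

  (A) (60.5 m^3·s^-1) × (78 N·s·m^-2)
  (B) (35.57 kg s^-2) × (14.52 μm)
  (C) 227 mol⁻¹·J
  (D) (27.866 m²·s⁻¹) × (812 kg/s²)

Reference: Pa·m³ = N·m⁻²·m³ = kg·m²·s⁻².
Each option:
  (A) [m³·s⁻¹] · [kg·m⁻¹·s⁻¹] = kg·m²·s⁻²  ← same
  (B) [kg·s⁻²] · [m] = kg·m·s⁻²
  (C) J·mol⁻¹ = N·m·mol⁻¹ = kg·m²·s⁻²·mol⁻¹
  (D) [m²·s⁻¹] · [kg·s⁻²] = kg·m²·s⁻³
Only (A) matches kg·m²·s⁻².

(A)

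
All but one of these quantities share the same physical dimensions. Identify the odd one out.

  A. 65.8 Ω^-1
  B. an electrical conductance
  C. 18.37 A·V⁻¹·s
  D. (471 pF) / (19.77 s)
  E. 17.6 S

C.

Dimensions:
  A. Ω⁻¹ = (V·A⁻¹)⁻¹ = kg⁻¹·m⁻²·s³·A²
  B. [electrical conductance] = kg⁻¹·m⁻²·s³·A²
  C. A·s·V⁻¹ = A·s·(J·C⁻¹)⁻¹ = kg⁻¹·m⁻²·s⁴·A²
  D. [kg⁻¹·m⁻²·s⁴·A²] / [s] = kg⁻¹·m⁻²·s³·A²
  E. S = Ω⁻¹ = kg⁻¹·m⁻²·s³·A²
All reduce to kg⁻¹·m⁻²·s³·A² except C., which is kg⁻¹·m⁻²·s⁴·A².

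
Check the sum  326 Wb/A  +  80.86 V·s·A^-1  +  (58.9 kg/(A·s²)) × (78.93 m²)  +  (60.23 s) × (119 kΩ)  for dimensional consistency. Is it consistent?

Work out the base dimensions of each:
  326 Wb/A:  Wb·A⁻¹ = V·s·A⁻¹ = kg·m²·s⁻²·A⁻²
  80.86 V·s·A^-1:  V·s·A⁻¹ = J·C⁻¹·s·A⁻¹ = kg·m²·s⁻²·A⁻²
  (58.9 kg/(A·s²)) × (78.93 m²):  [kg·s⁻²·A⁻¹] · [m²] = kg·m²·s⁻²·A⁻¹
  (60.23 s) × (119 kΩ):  [s] · [kg·m²·s⁻³·A⁻²] = kg·m²·s⁻²·A⁻²
The terms do not share a single dimension (kg·m²·s⁻²·A⁻² vs kg·m²·s⁻²·A⁻¹).

No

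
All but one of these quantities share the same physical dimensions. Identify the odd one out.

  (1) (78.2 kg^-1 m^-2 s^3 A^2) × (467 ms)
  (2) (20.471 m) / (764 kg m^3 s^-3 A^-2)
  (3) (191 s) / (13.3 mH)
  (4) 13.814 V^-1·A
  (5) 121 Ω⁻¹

(1)

Work out the base dimensions of each:
  (1) [kg⁻¹·m⁻²·s³·A²] · [s] = kg⁻¹·m⁻²·s⁴·A²
  (2) [m] / [kg·m³·s⁻³·A⁻²] = kg⁻¹·m⁻²·s³·A²
  (3) [s] / [kg·m²·s⁻²·A⁻²] = kg⁻¹·m⁻²·s³·A²
  (4) A·V⁻¹ = A·(J·C⁻¹)⁻¹ = kg⁻¹·m⁻²·s³·A²
  (5) Ω⁻¹ = (V·A⁻¹)⁻¹ = kg⁻¹·m⁻²·s³·A²
All reduce to kg⁻¹·m⁻²·s³·A² except (1), which is kg⁻¹·m⁻²·s⁴·A².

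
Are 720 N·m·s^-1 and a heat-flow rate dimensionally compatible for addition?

Dimensions:
  720 N·m·s^-1:  N·m·s⁻¹ = kg·m·s⁻²·m·s⁻¹ = kg·m²·s⁻³
  a heat-flow rate:  [heat-flow rate] = kg·m²·s⁻³
Both are kg·m²·s⁻³, so they have the same dimensions and can be added.

Yes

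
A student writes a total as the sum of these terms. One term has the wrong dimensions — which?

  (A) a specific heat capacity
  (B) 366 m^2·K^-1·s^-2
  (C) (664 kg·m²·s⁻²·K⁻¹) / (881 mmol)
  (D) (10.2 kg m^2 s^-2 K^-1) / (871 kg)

(C)

Dimensions:
  (A) [specific heat capacity] = m²·s⁻²·K⁻¹
  (B) m²·s⁻²·K⁻¹
  (C) [kg·m²·s⁻²·K⁻¹] / [mol] = kg·m²·s⁻²·K⁻¹·mol⁻¹
  (D) [kg·m²·s⁻²·K⁻¹] / [kg] = m²·s⁻²·K⁻¹
All reduce to m²·s⁻²·K⁻¹ except (C), which is kg·m²·s⁻²·K⁻¹·mol⁻¹.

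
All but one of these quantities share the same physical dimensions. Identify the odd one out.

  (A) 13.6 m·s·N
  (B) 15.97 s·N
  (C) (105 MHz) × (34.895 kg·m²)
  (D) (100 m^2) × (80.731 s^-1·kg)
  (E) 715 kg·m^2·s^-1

Work out the base dimensions of each:
  (A) N·m·s = kg·m·s⁻²·m·s = kg·m²·s⁻¹
  (B) N·s = kg·m·s⁻²·s = kg·m·s⁻¹
  (C) [s⁻¹] · [kg·m²] = kg·m²·s⁻¹
  (D) [m²] · [kg·s⁻¹] = kg·m²·s⁻¹
  (E) kg·m²·s⁻¹
All reduce to kg·m²·s⁻¹ except (B), which is kg·m·s⁻¹.

(B)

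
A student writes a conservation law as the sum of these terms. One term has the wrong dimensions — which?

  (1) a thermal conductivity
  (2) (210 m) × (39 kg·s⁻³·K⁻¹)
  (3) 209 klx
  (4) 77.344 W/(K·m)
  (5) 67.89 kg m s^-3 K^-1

In SI base units:
  (1) [thermal conductivity] = kg·m·s⁻³·K⁻¹
  (2) [m] · [kg·s⁻³·K⁻¹] = kg·m·s⁻³·K⁻¹
  (3) lx = lm·m⁻² = m⁻²·cd
  (4) W·m⁻¹·K⁻¹ = J·s⁻¹·m⁻¹·K⁻¹ = kg·m·s⁻³·K⁻¹
  (5) kg·m·s⁻³·K⁻¹
All reduce to kg·m·s⁻³·K⁻¹ except (3), which is m⁻²·cd.

(3)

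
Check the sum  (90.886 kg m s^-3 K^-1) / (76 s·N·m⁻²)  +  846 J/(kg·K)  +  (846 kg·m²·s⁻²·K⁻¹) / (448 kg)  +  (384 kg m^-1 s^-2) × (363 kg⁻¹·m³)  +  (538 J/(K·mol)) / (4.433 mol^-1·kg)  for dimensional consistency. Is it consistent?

No

Reduce each to base SI dimensions:
  (90.886 kg m s^-3 K^-1) / (76 s·N·m⁻²):  [kg·m·s⁻³·K⁻¹] / [kg·m⁻¹·s⁻¹] = m²·s⁻²·K⁻¹
  846 J/(kg·K):  J·kg⁻¹·K⁻¹ = N·m·kg⁻¹·K⁻¹ = m²·s⁻²·K⁻¹
  (846 kg·m²·s⁻²·K⁻¹) / (448 kg):  [kg·m²·s⁻²·K⁻¹] / [kg] = m²·s⁻²·K⁻¹
  (384 kg m^-1 s^-2) × (363 kg⁻¹·m³):  [kg·m⁻¹·s⁻²] · [kg⁻¹·m³] = m²·s⁻²
  (538 J/(K·mol)) / (4.433 mol^-1·kg):  [kg·m²·s⁻²·K⁻¹·mol⁻¹] / [kg·mol⁻¹] = m²·s⁻²·K⁻¹
The terms do not share a single dimension (m²·s⁻² vs m²·s⁻²·K⁻¹).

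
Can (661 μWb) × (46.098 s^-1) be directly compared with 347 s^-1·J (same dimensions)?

In SI base units:
  (661 μWb) × (46.098 s^-1):  [kg·m²·s⁻²·A⁻¹] · [s⁻¹] = kg·m²·s⁻³·A⁻¹
  347 s^-1·J:  J·s⁻¹ = N·m·s⁻¹ = kg·m²·s⁻³
kg·m²·s⁻³·A⁻¹ ≠ kg·m²·s⁻³, so they cannot be added.

No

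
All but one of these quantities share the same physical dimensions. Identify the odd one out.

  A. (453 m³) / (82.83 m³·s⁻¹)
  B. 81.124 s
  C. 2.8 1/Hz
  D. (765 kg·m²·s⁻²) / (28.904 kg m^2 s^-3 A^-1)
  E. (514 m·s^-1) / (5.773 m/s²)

D.

Work out the base dimensions of each:
  A. [m³] / [m³·s⁻¹] = s
  B. s
  C. Hz⁻¹ = (s⁻¹)⁻¹ = s
  D. [kg·m²·s⁻²] / [kg·m²·s⁻³·A⁻¹] = s·A
  E. [m·s⁻¹] / [m·s⁻²] = s
All reduce to s except D., which is s·A.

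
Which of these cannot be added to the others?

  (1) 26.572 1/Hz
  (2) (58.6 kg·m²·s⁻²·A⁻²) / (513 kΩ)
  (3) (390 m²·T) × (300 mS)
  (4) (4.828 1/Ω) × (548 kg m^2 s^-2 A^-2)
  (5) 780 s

(3)

Work out the base dimensions of each:
  (1) Hz⁻¹ = (s⁻¹)⁻¹ = s
  (2) [kg·m²·s⁻²·A⁻²] / [kg·m²·s⁻³·A⁻²] = s
  (3) [kg·m²·s⁻²·A⁻¹] · [kg⁻¹·m⁻²·s³·A²] = s·A
  (4) [kg⁻¹·m⁻²·s³·A²] · [kg·m²·s⁻²·A⁻²] = s
  (5) s
All reduce to s except (3), which is s·A.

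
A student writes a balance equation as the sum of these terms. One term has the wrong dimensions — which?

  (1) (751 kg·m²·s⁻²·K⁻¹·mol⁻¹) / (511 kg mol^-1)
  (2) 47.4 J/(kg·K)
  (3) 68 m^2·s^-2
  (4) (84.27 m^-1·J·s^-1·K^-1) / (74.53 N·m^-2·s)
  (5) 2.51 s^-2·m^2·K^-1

(3)

Dimensions:
  (1) [kg·m²·s⁻²·K⁻¹·mol⁻¹] / [kg·mol⁻¹] = m²·s⁻²·K⁻¹
  (2) J·kg⁻¹·K⁻¹ = N·m·kg⁻¹·K⁻¹ = m²·s⁻²·K⁻¹
  (3) m²·s⁻²
  (4) [kg·m·s⁻³·K⁻¹] / [kg·m⁻¹·s⁻¹] = m²·s⁻²·K⁻¹
  (5) m²·s⁻²·K⁻¹
All reduce to m²·s⁻²·K⁻¹ except (3), which is m²·s⁻².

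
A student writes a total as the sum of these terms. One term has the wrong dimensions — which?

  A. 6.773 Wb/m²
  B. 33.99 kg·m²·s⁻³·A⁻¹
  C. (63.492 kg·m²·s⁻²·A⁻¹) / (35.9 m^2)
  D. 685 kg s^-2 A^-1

B.

Dimensions:
  A. Wb·m⁻² = V·s·m⁻² = kg·s⁻²·A⁻¹
  B. kg·m²·s⁻³·A⁻¹
  C. [kg·m²·s⁻²·A⁻¹] / [m²] = kg·s⁻²·A⁻¹
  D. kg·s⁻²·A⁻¹
All reduce to kg·s⁻²·A⁻¹ except B., which is kg·m²·s⁻³·A⁻¹.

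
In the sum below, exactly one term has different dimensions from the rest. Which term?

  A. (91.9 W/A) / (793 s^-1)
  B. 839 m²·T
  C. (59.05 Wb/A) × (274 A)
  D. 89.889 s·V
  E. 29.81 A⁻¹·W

In SI base units:
  A. [kg·m²·s⁻³·A⁻¹] / [s⁻¹] = kg·m²·s⁻²·A⁻¹
  B. T·m² = Wb·m⁻²·m² = kg·m²·s⁻²·A⁻¹
  C. [kg·m²·s⁻²·A⁻²] · [A] = kg·m²·s⁻²·A⁻¹
  D. V·s = J·C⁻¹·s = kg·m²·s⁻²·A⁻¹
  E. W·A⁻¹ = J·s⁻¹·A⁻¹ = kg·m²·s⁻³·A⁻¹
All reduce to kg·m²·s⁻²·A⁻¹ except E., which is kg·m²·s⁻³·A⁻¹.

E.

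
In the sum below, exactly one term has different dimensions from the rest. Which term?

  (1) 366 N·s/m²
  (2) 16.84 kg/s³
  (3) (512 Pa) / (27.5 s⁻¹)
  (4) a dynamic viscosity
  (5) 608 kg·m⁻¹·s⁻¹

In SI base units:
  (1) N·s·m⁻² = kg·m·s⁻²·s·m⁻² = kg·m⁻¹·s⁻¹
  (2) kg·s⁻³
  (3) [kg·m⁻¹·s⁻²] / [s⁻¹] = kg·m⁻¹·s⁻¹
  (4) [dynamic viscosity] = kg·m⁻¹·s⁻¹
  (5) kg·m⁻¹·s⁻¹
All reduce to kg·m⁻¹·s⁻¹ except (2), which is kg·s⁻³.

(2)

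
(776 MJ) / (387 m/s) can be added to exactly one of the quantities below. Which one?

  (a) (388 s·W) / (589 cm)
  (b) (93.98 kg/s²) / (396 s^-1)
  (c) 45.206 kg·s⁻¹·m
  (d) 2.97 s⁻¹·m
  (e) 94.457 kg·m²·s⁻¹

Reference: [kg·m²·s⁻²] / [m·s⁻¹] = kg·m·s⁻¹.
Each option:
  (a) [kg·m²·s⁻²] / [m] = kg·m·s⁻²
  (b) [kg·s⁻²] / [s⁻¹] = kg·s⁻¹
  (c) kg·m·s⁻¹  ← same
  (d) m·s⁻¹
  (e) kg·m²·s⁻¹
Only (c) matches kg·m·s⁻¹.

(c)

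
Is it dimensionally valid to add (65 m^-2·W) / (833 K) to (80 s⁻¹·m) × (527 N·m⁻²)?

In SI base units:
  (65 m^-2·W) / (833 K):  [kg·s⁻³] / [K] = kg·s⁻³·K⁻¹
  (80 s⁻¹·m) × (527 N·m⁻²):  [m·s⁻¹] · [kg·m⁻¹·s⁻²] = kg·s⁻³
kg·s⁻³·K⁻¹ ≠ kg·s⁻³, so they cannot be added.

No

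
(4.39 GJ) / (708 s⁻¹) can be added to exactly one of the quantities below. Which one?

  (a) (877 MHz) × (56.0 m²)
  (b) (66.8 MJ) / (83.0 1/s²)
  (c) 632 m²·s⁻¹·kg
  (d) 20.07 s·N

Reference: [kg·m²·s⁻²] / [s⁻¹] = kg·m²·s⁻¹.
Each option:
  (a) [s⁻¹] · [m²] = m²·s⁻¹
  (b) [kg·m²·s⁻²] / [s⁻²] = kg·m²
  (c) kg·m²·s⁻¹  ← same
  (d) N·s = kg·m·s⁻²·s = kg·m·s⁻¹
Only (c) matches kg·m²·s⁻¹.

(c)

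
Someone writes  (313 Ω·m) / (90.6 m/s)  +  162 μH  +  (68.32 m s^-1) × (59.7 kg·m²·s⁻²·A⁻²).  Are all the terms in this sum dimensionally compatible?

No

In SI base units:
  (313 Ω·m) / (90.6 m/s):  [kg·m³·s⁻³·A⁻²] / [m·s⁻¹] = kg·m²·s⁻²·A⁻²
  162 μH:  H = V·s·A⁻¹ = kg·m²·s⁻²·A⁻²
  (68.32 m s^-1) × (59.7 kg·m²·s⁻²·A⁻²):  [m·s⁻¹] · [kg·m²·s⁻²·A⁻²] = kg·m³·s⁻³·A⁻²
The terms do not share a single dimension (kg·m²·s⁻²·A⁻² vs kg·m³·s⁻³·A⁻²).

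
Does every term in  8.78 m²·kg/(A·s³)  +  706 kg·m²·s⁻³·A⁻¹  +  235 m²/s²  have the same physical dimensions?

In SI base units:
  8.78 m²·kg/(A·s³):  kg·m²·s⁻³·A⁻¹
  706 kg·m²·s⁻³·A⁻¹:  kg·m²·s⁻³·A⁻¹
  235 m²/s²:  m²·s⁻²
The terms do not share a single dimension (kg·m²·s⁻³·A⁻¹ vs m²·s⁻²).

No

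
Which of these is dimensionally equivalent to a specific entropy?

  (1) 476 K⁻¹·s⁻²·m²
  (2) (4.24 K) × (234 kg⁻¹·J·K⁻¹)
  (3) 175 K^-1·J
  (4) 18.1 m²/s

(1)

Reference: [specific entropy] = m²·s⁻²·K⁻¹.
Each option:
  (1) m²·s⁻²·K⁻¹  ← same
  (2) [K] · [m²·s⁻²·K⁻¹] = m²·s⁻²
  (3) J·K⁻¹ = N·m·K⁻¹ = kg·m²·s⁻²·K⁻¹
  (4) m²·s⁻¹
Only (1) matches m²·s⁻²·K⁻¹.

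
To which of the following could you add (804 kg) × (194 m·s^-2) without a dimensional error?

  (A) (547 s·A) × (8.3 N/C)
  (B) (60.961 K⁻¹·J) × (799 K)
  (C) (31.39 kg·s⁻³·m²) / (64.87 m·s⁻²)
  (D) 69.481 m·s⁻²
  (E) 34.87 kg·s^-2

(A)

Reference: [kg] · [m·s⁻²] = kg·m·s⁻².
Each option:
  (A) [s·A] · [kg·m·s⁻³·A⁻¹] = kg·m·s⁻²  ← same
  (B) [kg·m²·s⁻²·K⁻¹] · [K] = kg·m²·s⁻²
  (C) [kg·m²·s⁻³] / [m·s⁻²] = kg·m·s⁻¹
  (D) m·s⁻²
  (E) kg·s⁻²
Only (A) matches kg·m·s⁻².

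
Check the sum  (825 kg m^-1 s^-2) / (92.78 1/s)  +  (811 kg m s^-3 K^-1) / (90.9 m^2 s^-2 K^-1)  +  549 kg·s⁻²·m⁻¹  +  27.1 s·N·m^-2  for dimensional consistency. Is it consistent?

Dimensions:
  (825 kg m^-1 s^-2) / (92.78 1/s):  [kg·m⁻¹·s⁻²] / [s⁻¹] = kg·m⁻¹·s⁻¹
  (811 kg m s^-3 K^-1) / (90.9 m^2 s^-2 K^-1):  [kg·m·s⁻³·K⁻¹] / [m²·s⁻²·K⁻¹] = kg·m⁻¹·s⁻¹
  549 kg·s⁻²·m⁻¹:  kg·m⁻¹·s⁻²
  27.1 s·N·m^-2:  N·s·m⁻² = kg·m·s⁻²·s·m⁻² = kg·m⁻¹·s⁻¹
The terms do not share a single dimension (kg·m⁻¹·s⁻² vs kg·m⁻¹·s⁻¹).

No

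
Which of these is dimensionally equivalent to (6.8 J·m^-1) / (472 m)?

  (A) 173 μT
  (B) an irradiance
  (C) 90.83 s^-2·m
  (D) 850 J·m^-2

Reference: [kg·m·s⁻²] / [m] = kg·s⁻².
Each option:
  (A) T = Wb·m⁻² = kg·s⁻²·A⁻¹
  (B) [irradiance] = kg·s⁻³
  (C) m·s⁻²
  (D) J·m⁻² = N·m·m⁻² = kg·s⁻²  ← same
Only (D) matches kg·s⁻².

(D)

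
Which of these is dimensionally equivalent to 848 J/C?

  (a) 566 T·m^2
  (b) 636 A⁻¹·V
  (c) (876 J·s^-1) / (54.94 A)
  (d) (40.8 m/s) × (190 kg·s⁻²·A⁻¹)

Reference: J·C⁻¹ = N·m·(s·A)⁻¹ = kg·m²·s⁻³·A⁻¹.
Each option:
  (a) T·m² = Wb·m⁻²·m² = kg·m²·s⁻²·A⁻¹
  (b) V·A⁻¹ = J·C⁻¹·A⁻¹ = kg·m²·s⁻³·A⁻²
  (c) [kg·m²·s⁻³] / [A] = kg·m²·s⁻³·A⁻¹  ← same
  (d) [m·s⁻¹] · [kg·s⁻²·A⁻¹] = kg·m·s⁻³·A⁻¹
Only (c) matches kg·m²·s⁻³·A⁻¹.

(c)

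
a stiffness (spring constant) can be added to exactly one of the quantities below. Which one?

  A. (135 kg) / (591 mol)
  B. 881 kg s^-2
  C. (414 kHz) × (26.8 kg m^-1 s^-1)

Reference: [stiffness (spring constant)] = kg·s⁻².
Each option:
  A. [kg] / [mol] = kg·mol⁻¹
  B. kg·s⁻²  ← same
  C. [s⁻¹] · [kg·m⁻¹·s⁻¹] = kg·m⁻¹·s⁻²
Only B. matches kg·s⁻².

B.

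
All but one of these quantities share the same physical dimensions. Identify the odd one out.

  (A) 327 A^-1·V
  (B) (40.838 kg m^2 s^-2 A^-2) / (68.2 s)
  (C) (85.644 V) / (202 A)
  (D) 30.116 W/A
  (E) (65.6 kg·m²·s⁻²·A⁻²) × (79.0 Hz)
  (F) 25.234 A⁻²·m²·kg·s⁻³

(D)

Dimensions:
  (A) V·A⁻¹ = J·C⁻¹·A⁻¹ = kg·m²·s⁻³·A⁻²
  (B) [kg·m²·s⁻²·A⁻²] / [s] = kg·m²·s⁻³·A⁻²
  (C) [kg·m²·s⁻³·A⁻¹] / [A] = kg·m²·s⁻³·A⁻²
  (D) W·A⁻¹ = J·s⁻¹·A⁻¹ = kg·m²·s⁻³·A⁻¹
  (E) [kg·m²·s⁻²·A⁻²] · [s⁻¹] = kg·m²·s⁻³·A⁻²
  (F) kg·m²·s⁻³·A⁻²
All reduce to kg·m²·s⁻³·A⁻² except (D), which is kg·m²·s⁻³·A⁻¹.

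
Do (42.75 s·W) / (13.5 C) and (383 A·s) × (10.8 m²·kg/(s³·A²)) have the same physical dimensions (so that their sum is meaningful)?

No

Dimensions:
  (42.75 s·W) / (13.5 C):  [kg·m²·s⁻²] / [s·A] = kg·m²·s⁻³·A⁻¹
  (383 A·s) × (10.8 m²·kg/(s³·A²)):  [s·A] · [kg·m²·s⁻³·A⁻²] = kg·m²·s⁻²·A⁻¹
kg·m²·s⁻³·A⁻¹ ≠ kg·m²·s⁻²·A⁻¹, so they cannot be added.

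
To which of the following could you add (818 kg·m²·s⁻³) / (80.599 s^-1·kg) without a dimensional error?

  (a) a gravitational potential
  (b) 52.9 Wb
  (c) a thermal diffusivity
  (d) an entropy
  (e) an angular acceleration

(a)

Reference: [kg·m²·s⁻³] / [kg·s⁻¹] = m²·s⁻².
Each option:
  (a) [gravitational potential] = m²·s⁻²  ← same
  (b) Wb = V·s = kg·m²·s⁻²·A⁻¹
  (c) [thermal diffusivity] = m²·s⁻¹
  (d) [entropy] = kg·m²·s⁻²·K⁻¹
  (e) [angular acceleration] = s⁻²
Only (a) matches m²·s⁻².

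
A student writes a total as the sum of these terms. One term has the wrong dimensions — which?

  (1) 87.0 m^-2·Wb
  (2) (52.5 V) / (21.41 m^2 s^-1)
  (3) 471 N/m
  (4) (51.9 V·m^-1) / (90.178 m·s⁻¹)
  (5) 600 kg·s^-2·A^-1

(3)

In SI base units:
  (1) Wb·m⁻² = V·s·m⁻² = kg·s⁻²·A⁻¹
  (2) [kg·m²·s⁻³·A⁻¹] / [m²·s⁻¹] = kg·s⁻²·A⁻¹
  (3) N·m⁻¹ = kg·m·s⁻²·m⁻¹ = kg·s⁻²
  (4) [kg·m·s⁻³·A⁻¹] / [m·s⁻¹] = kg·s⁻²·A⁻¹
  (5) kg·s⁻²·A⁻¹
All reduce to kg·s⁻²·A⁻¹ except (3), which is kg·s⁻².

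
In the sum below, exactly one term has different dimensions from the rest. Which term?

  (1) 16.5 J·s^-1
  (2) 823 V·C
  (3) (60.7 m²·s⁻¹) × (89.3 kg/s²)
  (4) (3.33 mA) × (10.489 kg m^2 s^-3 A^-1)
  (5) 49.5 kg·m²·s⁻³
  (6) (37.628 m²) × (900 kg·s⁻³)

Reduce each to base SI dimensions:
  (1) J·s⁻¹ = N·m·s⁻¹ = kg·m²·s⁻³
  (2) C·V = s·A·J·C⁻¹ = kg·m²·s⁻²
  (3) [m²·s⁻¹] · [kg·s⁻²] = kg·m²·s⁻³
  (4) [A] · [kg·m²·s⁻³·A⁻¹] = kg·m²·s⁻³
  (5) kg·m²·s⁻³
  (6) [m²] · [kg·s⁻³] = kg·m²·s⁻³
All reduce to kg·m²·s⁻³ except (2), which is kg·m²·s⁻².

(2)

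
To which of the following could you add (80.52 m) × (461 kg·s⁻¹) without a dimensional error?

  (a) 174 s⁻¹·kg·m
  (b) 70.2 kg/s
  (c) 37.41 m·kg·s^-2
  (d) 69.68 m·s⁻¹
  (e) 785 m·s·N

Reference: [m] · [kg·s⁻¹] = kg·m·s⁻¹.
Each option:
  (a) kg·m·s⁻¹  ← same
  (b) kg·s⁻¹
  (c) kg·m·s⁻²
  (d) m·s⁻¹
  (e) N·m·s = kg·m·s⁻²·m·s = kg·m²·s⁻¹
Only (a) matches kg·m·s⁻¹.

(a)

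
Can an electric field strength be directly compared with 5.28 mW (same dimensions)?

No

In SI base units:
  an electric field strength:  [electric field strength] = kg·m·s⁻³·A⁻¹
  5.28 mW:  W = J·s⁻¹ = kg·m²·s⁻³
kg·m·s⁻³·A⁻¹ ≠ kg·m²·s⁻³, so they cannot be added.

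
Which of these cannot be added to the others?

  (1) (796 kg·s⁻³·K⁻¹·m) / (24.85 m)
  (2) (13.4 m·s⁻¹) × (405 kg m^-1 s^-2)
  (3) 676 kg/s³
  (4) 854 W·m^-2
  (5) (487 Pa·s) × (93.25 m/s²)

(1)

Dimensions:
  (1) [kg·m·s⁻³·K⁻¹] / [m] = kg·s⁻³·K⁻¹
  (2) [m·s⁻¹] · [kg·m⁻¹·s⁻²] = kg·s⁻³
  (3) kg·s⁻³
  (4) W·m⁻² = J·s⁻¹·m⁻² = kg·s⁻³
  (5) [kg·m⁻¹·s⁻¹] · [m·s⁻²] = kg·s⁻³
All reduce to kg·s⁻³ except (1), which is kg·s⁻³·K⁻¹.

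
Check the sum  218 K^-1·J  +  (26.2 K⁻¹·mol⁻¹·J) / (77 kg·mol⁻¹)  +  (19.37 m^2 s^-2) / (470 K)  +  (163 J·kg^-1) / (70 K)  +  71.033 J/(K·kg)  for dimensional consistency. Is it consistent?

No

Work out the base dimensions of each:
  218 K^-1·J:  J·K⁻¹ = N·m·K⁻¹ = kg·m²·s⁻²·K⁻¹
  (26.2 K⁻¹·mol⁻¹·J) / (77 kg·mol⁻¹):  [kg·m²·s⁻²·K⁻¹·mol⁻¹] / [kg·mol⁻¹] = m²·s⁻²·K⁻¹
  (19.37 m^2 s^-2) / (470 K):  [m²·s⁻²] / [K] = m²·s⁻²·K⁻¹
  (163 J·kg^-1) / (70 K):  [m²·s⁻²] / [K] = m²·s⁻²·K⁻¹
  71.033 J/(K·kg):  J·kg⁻¹·K⁻¹ = N·m·kg⁻¹·K⁻¹ = m²·s⁻²·K⁻¹
The terms do not share a single dimension (kg·m²·s⁻²·K⁻¹ vs m²·s⁻²·K⁻¹).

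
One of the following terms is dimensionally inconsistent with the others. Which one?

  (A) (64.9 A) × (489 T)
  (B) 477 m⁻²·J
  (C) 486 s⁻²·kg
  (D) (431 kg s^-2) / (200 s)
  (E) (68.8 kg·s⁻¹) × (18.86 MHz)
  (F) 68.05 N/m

Reduce each to base SI dimensions:
  (A) [A] · [kg·s⁻²·A⁻¹] = kg·s⁻²
  (B) J·m⁻² = N·m·m⁻² = kg·s⁻²
  (C) kg·s⁻²
  (D) [kg·s⁻²] / [s] = kg·s⁻³
  (E) [kg·s⁻¹] · [s⁻¹] = kg·s⁻²
  (F) N·m⁻¹ = kg·m·s⁻²·m⁻¹ = kg·s⁻²
All reduce to kg·s⁻² except (D), which is kg·s⁻³.

(D)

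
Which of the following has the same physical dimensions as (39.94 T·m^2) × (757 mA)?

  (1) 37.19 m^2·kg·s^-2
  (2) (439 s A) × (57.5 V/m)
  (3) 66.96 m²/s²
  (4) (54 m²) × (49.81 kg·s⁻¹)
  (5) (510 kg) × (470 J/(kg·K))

Reference: [kg·m²·s⁻²·A⁻¹] · [A] = kg·m²·s⁻².
Each option:
  (1) kg·m²·s⁻²  ← same
  (2) [s·A] · [kg·m·s⁻³·A⁻¹] = kg·m·s⁻²
  (3) m²·s⁻²
  (4) [m²] · [kg·s⁻¹] = kg·m²·s⁻¹
  (5) [kg] · [m²·s⁻²·K⁻¹] = kg·m²·s⁻²·K⁻¹
Only (1) matches kg·m²·s⁻².

(1)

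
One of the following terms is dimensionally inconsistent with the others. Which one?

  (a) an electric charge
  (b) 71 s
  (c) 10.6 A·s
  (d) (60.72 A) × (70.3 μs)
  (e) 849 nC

(b)

Expand each in SI base units:
  (a) [electric charge] = s·A
  (b) s
  (c) A·s = s·A
  (d) [A] · [s] = s·A
  (e) C = s·A
All reduce to s·A except (b), which is s.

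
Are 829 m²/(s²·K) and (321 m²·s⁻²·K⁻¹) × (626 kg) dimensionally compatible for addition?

No

Reduce each to base SI dimensions:
  829 m²/(s²·K):  m²·s⁻²·K⁻¹
  (321 m²·s⁻²·K⁻¹) × (626 kg):  [m²·s⁻²·K⁻¹] · [kg] = kg·m²·s⁻²·K⁻¹
m²·s⁻²·K⁻¹ ≠ kg·m²·s⁻²·K⁻¹, so they cannot be added.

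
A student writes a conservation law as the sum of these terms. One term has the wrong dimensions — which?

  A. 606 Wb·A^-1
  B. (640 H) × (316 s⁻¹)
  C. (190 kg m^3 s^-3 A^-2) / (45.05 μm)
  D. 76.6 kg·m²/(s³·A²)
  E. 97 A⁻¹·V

A.

Reduce each to base SI dimensions:
  A. Wb·A⁻¹ = V·s·A⁻¹ = kg·m²·s⁻²·A⁻²
  B. [kg·m²·s⁻²·A⁻²] · [s⁻¹] = kg·m²·s⁻³·A⁻²
  C. [kg·m³·s⁻³·A⁻²] / [m] = kg·m²·s⁻³·A⁻²
  D. kg·m²·s⁻³·A⁻²
  E. V·A⁻¹ = J·C⁻¹·A⁻¹ = kg·m²·s⁻³·A⁻²
All reduce to kg·m²·s⁻³·A⁻² except A., which is kg·m²·s⁻²·A⁻².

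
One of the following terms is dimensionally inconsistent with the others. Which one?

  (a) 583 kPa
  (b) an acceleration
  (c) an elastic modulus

Expand each in SI base units:
  (a) Pa = N·m⁻² = kg·m⁻¹·s⁻²
  (b) [acceleration] = m·s⁻²
  (c) [elastic modulus] = kg·m⁻¹·s⁻²
All reduce to kg·m⁻¹·s⁻² except (b), which is m·s⁻².

(b)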